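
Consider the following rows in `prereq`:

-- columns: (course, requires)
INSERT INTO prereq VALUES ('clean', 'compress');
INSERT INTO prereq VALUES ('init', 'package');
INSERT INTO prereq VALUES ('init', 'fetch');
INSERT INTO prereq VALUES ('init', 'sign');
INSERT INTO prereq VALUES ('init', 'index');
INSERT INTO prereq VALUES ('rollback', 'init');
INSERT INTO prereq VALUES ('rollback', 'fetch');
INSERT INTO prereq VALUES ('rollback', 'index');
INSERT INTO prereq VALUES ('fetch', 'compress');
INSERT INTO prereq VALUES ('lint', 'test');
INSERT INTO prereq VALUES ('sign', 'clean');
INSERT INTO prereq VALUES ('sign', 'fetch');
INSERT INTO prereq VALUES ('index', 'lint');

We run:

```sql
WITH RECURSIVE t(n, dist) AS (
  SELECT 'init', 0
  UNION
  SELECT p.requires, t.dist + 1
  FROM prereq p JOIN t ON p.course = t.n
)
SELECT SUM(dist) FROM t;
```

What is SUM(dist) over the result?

Base: (init, dist=0).
Iteration 1: edges from {init} -> (fetch, dist=1), (index, dist=1), (package, dist=1), (sign, dist=1).
Iteration 2: edges from {fetch,index,package,sign} -> (clean, dist=2), (compress, dist=2), (fetch, dist=2), (lint, dist=2).
Iteration 3: edges from {clean,compress,fetch,lint} -> (compress, dist=3), (test, dist=3). [UNION drops 1 duplicate row(s)]
Iteration 4: no outgoing edges from {compress,test}; recursion stops.
SUM(dist) = 0 + 1 + 1 + 1 + 1 + 2 + 2 + 2 + 2 + 3 + 3 = 18.

18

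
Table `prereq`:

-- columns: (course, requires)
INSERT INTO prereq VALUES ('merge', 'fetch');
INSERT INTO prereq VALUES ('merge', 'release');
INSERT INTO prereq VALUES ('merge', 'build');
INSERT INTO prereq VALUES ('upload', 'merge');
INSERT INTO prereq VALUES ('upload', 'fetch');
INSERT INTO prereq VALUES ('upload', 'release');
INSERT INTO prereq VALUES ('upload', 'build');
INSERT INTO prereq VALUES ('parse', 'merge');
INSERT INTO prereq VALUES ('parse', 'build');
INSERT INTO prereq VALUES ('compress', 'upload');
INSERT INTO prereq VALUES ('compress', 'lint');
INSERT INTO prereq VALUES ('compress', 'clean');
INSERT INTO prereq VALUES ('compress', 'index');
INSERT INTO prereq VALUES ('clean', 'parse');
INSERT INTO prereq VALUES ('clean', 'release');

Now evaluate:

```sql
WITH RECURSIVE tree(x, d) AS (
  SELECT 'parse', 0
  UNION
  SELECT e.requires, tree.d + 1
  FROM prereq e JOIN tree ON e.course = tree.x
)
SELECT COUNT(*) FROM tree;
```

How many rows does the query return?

6

Base: (parse, d=0).
Iteration 1: edges from {parse} -> (build, d=1), (merge, d=1).
Iteration 2: edges from {build,merge} -> (build, d=2), (fetch, d=2), (release, d=2).
Iteration 3: no outgoing edges from {build,fetch,release}; recursion stops.
Total rows emitted: 6.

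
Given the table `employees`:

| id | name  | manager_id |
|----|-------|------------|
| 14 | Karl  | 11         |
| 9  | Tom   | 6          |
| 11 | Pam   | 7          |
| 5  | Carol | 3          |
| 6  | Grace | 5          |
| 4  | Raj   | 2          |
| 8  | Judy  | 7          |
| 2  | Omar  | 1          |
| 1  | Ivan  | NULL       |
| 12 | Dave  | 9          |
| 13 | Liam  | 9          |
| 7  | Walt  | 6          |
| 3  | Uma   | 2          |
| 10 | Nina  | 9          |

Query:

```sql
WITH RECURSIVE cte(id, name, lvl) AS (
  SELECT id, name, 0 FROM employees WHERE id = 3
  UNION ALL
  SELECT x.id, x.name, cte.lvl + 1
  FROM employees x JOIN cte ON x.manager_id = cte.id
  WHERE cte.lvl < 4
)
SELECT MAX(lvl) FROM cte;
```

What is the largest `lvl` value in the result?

4

Base: id=3 (Uma) at lvl 0.
Iteration 1: rows with manager_id in {3} -> Carol (id 5, lvl 1).
Iteration 2: rows with manager_id in {5} -> Grace (id 6, lvl 2).
Iteration 3: rows with manager_id in {6} -> Walt (id 7, lvl 3), Tom (id 9, lvl 3).
Iteration 4: rows with manager_id in {7,9} -> Judy (id 8, lvl 4), Nina (id 10, lvl 4), Pam (id 11, lvl 4), Dave (id 12, lvl 4), Liam (id 13, lvl 4).
Iteration 5: lvl < 4 fails for all current rows; recursion stops.
lvl values: 0, 1, 2, 3, 3, 4, 4, 4, 4, 4; the maximum is 4.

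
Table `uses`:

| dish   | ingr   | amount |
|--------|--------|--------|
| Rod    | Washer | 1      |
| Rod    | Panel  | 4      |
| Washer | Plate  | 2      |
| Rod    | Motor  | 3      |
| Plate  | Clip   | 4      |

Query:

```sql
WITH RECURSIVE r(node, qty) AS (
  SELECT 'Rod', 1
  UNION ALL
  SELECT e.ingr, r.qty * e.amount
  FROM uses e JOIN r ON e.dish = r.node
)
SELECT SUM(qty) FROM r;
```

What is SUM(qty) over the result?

19

Base: (Rod, qty=1).
Iteration 1: components of {Rod} -> Motor = 1*3 = 3, Panel = 1*4 = 4, Washer = 1*1 = 1.
Iteration 2: components of {Motor,Panel,Washer} -> Plate = 1*2 = 2.
Iteration 3: components of {Plate} -> Clip = 2*4 = 8.
Iteration 4: no further components; recursion stops.
SUM(qty) = 1 + 1 + 4 + 3 + 2 + 8 = 19.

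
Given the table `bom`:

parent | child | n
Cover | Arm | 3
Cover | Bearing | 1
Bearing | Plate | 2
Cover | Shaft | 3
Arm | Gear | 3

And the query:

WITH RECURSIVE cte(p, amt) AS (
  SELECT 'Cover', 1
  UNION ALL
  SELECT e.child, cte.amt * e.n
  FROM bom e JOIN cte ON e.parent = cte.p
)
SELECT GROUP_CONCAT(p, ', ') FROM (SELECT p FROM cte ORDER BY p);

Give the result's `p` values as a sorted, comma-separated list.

Base: (Cover, amt=1).
Iteration 1: components of {Cover} -> Arm = 1*3 = 3, Bearing = 1*1 = 1, Shaft = 1*3 = 3.
Iteration 2: components of {Arm,Bearing,Shaft} -> Gear = 3*3 = 9, Plate = 1*2 = 2.
Iteration 3: no further components; recursion stops.

Arm, Bearing, Cover, Gear, Plate, Shaft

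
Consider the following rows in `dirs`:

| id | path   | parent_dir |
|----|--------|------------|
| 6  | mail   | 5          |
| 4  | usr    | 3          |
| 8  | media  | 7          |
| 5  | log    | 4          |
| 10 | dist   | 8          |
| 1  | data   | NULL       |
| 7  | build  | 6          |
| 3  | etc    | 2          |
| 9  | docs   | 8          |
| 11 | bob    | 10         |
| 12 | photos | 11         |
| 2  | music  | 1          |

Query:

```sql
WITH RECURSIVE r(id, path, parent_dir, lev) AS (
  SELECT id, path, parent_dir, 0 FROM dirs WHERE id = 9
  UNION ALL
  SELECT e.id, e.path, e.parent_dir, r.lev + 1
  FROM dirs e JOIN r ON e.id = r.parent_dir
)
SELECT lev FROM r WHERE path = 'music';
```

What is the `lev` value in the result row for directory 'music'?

Base: id=9 (docs), parent_dir=8, lev 0.
Iteration 1: join on id=8 -> media (id 8, parent_dir=7, lev 1).
Iteration 2: join on id=7 -> build (id 7, parent_dir=6, lev 2).
Iteration 3: join on id=6 -> mail (id 6, parent_dir=5, lev 3).
Iteration 4: join on id=5 -> log (id 5, parent_dir=4, lev 4).
Iteration 5: join on id=4 -> usr (id 4, parent_dir=3, lev 5).
Iteration 6: join on id=3 -> etc (id 3, parent_dir=2, lev 6).
Iteration 7: join on id=2 -> music (id 2, parent_dir=1, lev 7).
Iteration 8: join on id=1 -> data (id 1, parent_dir=NULL, lev 8).
Iteration 9: parent_dir is NULL; no match; recursion stops.

7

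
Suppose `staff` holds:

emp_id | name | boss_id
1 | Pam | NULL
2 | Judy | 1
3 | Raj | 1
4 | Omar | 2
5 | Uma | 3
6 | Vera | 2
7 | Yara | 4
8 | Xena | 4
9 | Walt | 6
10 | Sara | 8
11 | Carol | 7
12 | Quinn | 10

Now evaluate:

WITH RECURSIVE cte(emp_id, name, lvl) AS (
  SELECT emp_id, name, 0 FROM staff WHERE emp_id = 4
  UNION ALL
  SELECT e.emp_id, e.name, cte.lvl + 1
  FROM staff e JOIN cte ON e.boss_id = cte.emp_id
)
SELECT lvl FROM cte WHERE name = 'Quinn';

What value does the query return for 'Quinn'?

Base: emp_id=4 (Omar) at lvl 0.
Iteration 1: rows with boss_id in {4} -> Yara (id 7, lvl 1), Xena (id 8, lvl 1).
Iteration 2: rows with boss_id in {7,8} -> Sara (id 10, lvl 2), Carol (id 11, lvl 2).
Iteration 3: rows with boss_id in {10,11} -> Quinn (id 12, lvl 3).
Iteration 4: no rows with boss_id in {12}; recursion stops.

3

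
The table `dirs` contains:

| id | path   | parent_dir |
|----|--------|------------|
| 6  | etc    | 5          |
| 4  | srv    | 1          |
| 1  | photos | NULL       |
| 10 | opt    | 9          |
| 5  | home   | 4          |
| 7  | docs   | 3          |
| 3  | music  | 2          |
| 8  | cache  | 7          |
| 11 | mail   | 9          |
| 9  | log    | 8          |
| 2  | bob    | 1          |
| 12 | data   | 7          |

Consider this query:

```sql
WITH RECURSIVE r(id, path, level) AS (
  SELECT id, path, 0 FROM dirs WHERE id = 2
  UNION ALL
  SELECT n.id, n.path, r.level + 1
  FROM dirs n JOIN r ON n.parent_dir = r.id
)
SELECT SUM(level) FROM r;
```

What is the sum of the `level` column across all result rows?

23

Base: id=2 (bob) at level 0.
Iteration 1: rows with parent_dir in {2} -> music (id 3, level 1).
Iteration 2: rows with parent_dir in {3} -> docs (id 7, level 2).
Iteration 3: rows with parent_dir in {7} -> cache (id 8, level 3), data (id 12, level 3).
Iteration 4: rows with parent_dir in {8,12} -> log (id 9, level 4).
Iteration 5: rows with parent_dir in {9} -> opt (id 10, level 5), mail (id 11, level 5).
Iteration 6: no rows with parent_dir in {10,11}; recursion stops.
SUM(level) = 0 + 1 + 2 + 3 + 3 + 4 + 5 + 5 = 23.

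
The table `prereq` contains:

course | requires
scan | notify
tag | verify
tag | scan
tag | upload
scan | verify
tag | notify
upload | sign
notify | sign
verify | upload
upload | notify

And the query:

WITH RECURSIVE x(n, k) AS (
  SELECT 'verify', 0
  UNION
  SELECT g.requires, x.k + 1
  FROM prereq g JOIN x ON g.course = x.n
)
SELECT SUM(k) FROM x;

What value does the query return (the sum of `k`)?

8

Base: (verify, k=0).
Iteration 1: edges from {verify} -> (upload, k=1).
Iteration 2: edges from {upload} -> (notify, k=2), (sign, k=2).
Iteration 3: edges from {notify,sign} -> (sign, k=3).
Iteration 4: no outgoing edges from {sign}; recursion stops.
SUM(k) = 0 + 1 + 2 + 2 + 3 = 8.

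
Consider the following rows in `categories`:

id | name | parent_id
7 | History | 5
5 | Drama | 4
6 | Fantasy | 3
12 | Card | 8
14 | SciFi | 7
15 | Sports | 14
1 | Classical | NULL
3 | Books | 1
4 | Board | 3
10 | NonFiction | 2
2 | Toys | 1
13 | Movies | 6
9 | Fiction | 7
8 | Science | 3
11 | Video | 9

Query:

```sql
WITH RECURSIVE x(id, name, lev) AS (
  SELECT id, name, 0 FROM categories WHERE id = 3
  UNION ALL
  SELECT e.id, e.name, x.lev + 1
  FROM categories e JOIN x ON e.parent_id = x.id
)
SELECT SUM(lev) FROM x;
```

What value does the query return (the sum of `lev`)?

Base: id=3 (Books) at lev 0.
Iteration 1: rows with parent_id in {3} -> Board (id 4, lev 1), Fantasy (id 6, lev 1), Science (id 8, lev 1).
Iteration 2: rows with parent_id in {4,6,8} -> Drama (id 5, lev 2), Card (id 12, lev 2), Movies (id 13, lev 2).
Iteration 3: rows with parent_id in {5,12,13} -> History (id 7, lev 3).
Iteration 4: rows with parent_id in {7} -> Fiction (id 9, lev 4), SciFi (id 14, lev 4).
Iteration 5: rows with parent_id in {9,14} -> Video (id 11, lev 5), Sports (id 15, lev 5).
Iteration 6: no rows with parent_id in {11,15}; recursion stops.
SUM(lev) = 0 + 1 + 1 + 1 + 2 + 2 + 2 + 3 + 4 + 4 + 5 + 5 = 30.

30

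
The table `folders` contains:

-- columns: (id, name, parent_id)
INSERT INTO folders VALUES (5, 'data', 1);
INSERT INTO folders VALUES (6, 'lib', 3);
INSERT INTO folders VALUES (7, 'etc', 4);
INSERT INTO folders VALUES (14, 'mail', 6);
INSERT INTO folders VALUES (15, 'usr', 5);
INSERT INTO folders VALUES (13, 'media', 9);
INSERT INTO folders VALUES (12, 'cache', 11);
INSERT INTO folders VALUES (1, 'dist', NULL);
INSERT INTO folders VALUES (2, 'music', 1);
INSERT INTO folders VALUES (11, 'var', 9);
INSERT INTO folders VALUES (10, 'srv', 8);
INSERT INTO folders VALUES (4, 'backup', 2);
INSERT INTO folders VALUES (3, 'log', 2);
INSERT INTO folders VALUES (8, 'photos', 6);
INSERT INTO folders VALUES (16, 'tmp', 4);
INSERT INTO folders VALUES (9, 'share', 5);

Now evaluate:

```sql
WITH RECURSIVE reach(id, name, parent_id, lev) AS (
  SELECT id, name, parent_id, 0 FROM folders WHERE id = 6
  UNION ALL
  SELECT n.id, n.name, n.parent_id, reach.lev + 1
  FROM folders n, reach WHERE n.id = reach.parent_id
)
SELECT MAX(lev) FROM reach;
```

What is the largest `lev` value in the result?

3

Base: id=6 (lib), parent_id=3, lev 0.
Iteration 1: join on id=3 -> log (id 3, parent_id=2, lev 1).
Iteration 2: join on id=2 -> music (id 2, parent_id=1, lev 2).
Iteration 3: join on id=1 -> dist (id 1, parent_id=NULL, lev 3).
Iteration 4: parent_id is NULL; no match; recursion stops.
lev values: 0, 1, 2, 3; the maximum is 3.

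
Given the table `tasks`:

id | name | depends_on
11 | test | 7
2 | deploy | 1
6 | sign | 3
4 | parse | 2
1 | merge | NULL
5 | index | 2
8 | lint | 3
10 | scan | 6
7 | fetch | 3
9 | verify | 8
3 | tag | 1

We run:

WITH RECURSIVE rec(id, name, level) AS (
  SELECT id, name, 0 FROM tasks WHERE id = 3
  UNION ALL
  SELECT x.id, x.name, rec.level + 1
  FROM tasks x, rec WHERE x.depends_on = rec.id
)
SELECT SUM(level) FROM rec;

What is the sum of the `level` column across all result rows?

Base: id=3 (tag) at level 0.
Iteration 1: rows with depends_on in {3} -> sign (id 6, level 1), fetch (id 7, level 1), lint (id 8, level 1).
Iteration 2: rows with depends_on in {6,7,8} -> verify (id 9, level 2), scan (id 10, level 2), test (id 11, level 2).
Iteration 3: no rows with depends_on in {9,10,11}; recursion stops.
SUM(level) = 0 + 1 + 1 + 1 + 2 + 2 + 2 = 9.

9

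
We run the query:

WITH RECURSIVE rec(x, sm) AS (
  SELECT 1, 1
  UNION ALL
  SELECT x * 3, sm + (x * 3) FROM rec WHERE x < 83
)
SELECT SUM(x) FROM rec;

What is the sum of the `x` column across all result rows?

364

Base: x=1, sm=1.
Iteration 1: 1 < 83 holds -> x = 1 * 3 = 3, sm = 1 + 3 = 4.
Iteration 2: 3 < 83 holds -> x = 3 * 3 = 9, sm = 4 + 9 = 13.
Iteration 3: 9 < 83 holds -> x = 9 * 3 = 27, sm = 13 + 27 = 40.
Iteration 4: 27 < 83 holds -> x = 27 * 3 = 81, sm = 40 + 81 = 121.
Iteration 5: 81 < 83 holds -> x = 81 * 3 = 243, sm = 121 + 243 = 364.
Iteration 6: 243 < 83 fails; recursion stops.
SUM(x) = 1 + 3 + 9 + 27 + 81 + 243 = 364.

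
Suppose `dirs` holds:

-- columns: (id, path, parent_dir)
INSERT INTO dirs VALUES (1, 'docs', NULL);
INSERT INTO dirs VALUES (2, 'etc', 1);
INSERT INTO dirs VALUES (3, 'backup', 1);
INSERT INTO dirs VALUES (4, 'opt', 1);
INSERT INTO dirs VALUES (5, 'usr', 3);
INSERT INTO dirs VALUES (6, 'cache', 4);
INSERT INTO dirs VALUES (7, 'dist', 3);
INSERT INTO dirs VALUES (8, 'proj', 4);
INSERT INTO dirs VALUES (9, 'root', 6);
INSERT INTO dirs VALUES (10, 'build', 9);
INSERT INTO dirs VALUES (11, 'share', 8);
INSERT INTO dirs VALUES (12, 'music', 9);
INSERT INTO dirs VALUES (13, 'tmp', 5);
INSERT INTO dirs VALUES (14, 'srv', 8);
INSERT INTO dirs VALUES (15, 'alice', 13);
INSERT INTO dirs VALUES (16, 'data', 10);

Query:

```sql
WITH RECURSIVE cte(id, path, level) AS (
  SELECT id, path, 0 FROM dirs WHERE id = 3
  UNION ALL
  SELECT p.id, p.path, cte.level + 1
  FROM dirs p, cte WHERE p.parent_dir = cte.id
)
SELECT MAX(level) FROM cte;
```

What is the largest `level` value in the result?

Base: id=3 (backup) at level 0.
Iteration 1: rows with parent_dir in {3} -> usr (id 5, level 1), dist (id 7, level 1).
Iteration 2: rows with parent_dir in {5,7} -> tmp (id 13, level 2).
Iteration 3: rows with parent_dir in {13} -> alice (id 15, level 3).
Iteration 4: no rows with parent_dir in {15}; recursion stops.
level values: 0, 1, 1, 2, 3; the maximum is 3.

3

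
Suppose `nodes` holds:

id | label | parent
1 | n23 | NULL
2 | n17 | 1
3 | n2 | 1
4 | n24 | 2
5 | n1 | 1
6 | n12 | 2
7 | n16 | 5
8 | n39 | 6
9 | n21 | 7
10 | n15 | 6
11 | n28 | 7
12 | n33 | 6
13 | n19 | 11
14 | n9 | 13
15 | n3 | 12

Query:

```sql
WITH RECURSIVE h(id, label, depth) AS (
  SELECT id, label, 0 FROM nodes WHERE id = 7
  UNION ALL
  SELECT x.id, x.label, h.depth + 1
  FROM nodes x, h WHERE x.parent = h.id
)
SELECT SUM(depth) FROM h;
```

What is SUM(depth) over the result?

7

Base: id=7 (n16) at depth 0.
Iteration 1: rows with parent in {7} -> n21 (id 9, depth 1), n28 (id 11, depth 1).
Iteration 2: rows with parent in {9,11} -> n19 (id 13, depth 2).
Iteration 3: rows with parent in {13} -> n9 (id 14, depth 3).
Iteration 4: no rows with parent in {14}; recursion stops.
SUM(depth) = 0 + 1 + 1 + 2 + 3 = 7.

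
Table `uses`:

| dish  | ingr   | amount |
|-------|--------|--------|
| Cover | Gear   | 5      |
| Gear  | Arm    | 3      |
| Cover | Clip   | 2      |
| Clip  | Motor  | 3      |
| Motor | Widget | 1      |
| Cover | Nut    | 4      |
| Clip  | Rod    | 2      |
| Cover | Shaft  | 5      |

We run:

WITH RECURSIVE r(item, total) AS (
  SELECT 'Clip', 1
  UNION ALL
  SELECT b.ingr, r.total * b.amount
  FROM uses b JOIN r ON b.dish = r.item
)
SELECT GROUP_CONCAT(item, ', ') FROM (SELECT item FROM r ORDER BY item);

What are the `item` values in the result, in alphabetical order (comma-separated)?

Clip, Motor, Rod, Widget

Base: (Clip, total=1).
Iteration 1: components of {Clip} -> Motor = 1*3 = 3, Rod = 1*2 = 2.
Iteration 2: components of {Motor,Rod} -> Widget = 3*1 = 3.
Iteration 3: no further components; recursion stops.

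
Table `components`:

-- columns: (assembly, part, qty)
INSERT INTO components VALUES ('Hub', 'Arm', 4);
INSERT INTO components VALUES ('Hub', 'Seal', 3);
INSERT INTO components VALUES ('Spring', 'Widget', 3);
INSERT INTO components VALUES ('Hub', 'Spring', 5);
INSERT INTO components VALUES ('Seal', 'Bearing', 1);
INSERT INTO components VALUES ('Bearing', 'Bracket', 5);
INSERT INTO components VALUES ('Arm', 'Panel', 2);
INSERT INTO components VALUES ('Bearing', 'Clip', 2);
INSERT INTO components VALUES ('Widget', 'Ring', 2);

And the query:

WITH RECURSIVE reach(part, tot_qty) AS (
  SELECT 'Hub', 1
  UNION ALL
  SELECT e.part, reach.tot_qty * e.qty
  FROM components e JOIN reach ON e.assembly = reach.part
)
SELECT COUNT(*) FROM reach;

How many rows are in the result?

Base: (Hub, tot_qty=1).
Iteration 1: components of {Hub} -> Arm = 1*4 = 4, Seal = 1*3 = 3, Spring = 1*5 = 5.
Iteration 2: components of {Arm,Seal,Spring} -> Bearing = 3*1 = 3, Panel = 4*2 = 8, Widget = 5*3 = 15.
Iteration 3: components of {Bearing,Panel,Widget} -> Bracket = 3*5 = 15, Clip = 3*2 = 6, Ring = 15*2 = 30.
Iteration 4: no further components; recursion stops.
Total rows emitted: 10.

10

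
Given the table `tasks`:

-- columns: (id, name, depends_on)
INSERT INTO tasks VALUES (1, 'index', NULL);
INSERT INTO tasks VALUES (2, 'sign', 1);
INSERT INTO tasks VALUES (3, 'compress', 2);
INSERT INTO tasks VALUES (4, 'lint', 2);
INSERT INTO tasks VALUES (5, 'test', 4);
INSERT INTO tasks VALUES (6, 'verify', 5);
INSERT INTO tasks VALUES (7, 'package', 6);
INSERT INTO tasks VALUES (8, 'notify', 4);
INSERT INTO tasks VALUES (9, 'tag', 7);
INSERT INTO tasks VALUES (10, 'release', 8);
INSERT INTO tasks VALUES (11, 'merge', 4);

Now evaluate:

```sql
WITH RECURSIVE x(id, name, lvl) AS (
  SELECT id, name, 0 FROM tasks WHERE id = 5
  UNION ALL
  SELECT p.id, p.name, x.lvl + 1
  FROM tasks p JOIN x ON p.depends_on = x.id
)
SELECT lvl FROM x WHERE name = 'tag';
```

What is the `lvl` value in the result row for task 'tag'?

3

Base: id=5 (test) at lvl 0.
Iteration 1: rows with depends_on in {5} -> verify (id 6, lvl 1).
Iteration 2: rows with depends_on in {6} -> package (id 7, lvl 2).
Iteration 3: rows with depends_on in {7} -> tag (id 9, lvl 3).
Iteration 4: no rows with depends_on in {9}; recursion stops.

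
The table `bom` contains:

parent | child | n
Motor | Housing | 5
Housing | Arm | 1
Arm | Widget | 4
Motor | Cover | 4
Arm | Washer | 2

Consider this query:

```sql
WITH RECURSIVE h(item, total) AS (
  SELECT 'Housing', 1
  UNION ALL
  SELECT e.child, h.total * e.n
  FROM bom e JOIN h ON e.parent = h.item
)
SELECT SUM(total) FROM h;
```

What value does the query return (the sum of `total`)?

Base: (Housing, total=1).
Iteration 1: components of {Housing} -> Arm = 1*1 = 1.
Iteration 2: components of {Arm} -> Washer = 1*2 = 2, Widget = 1*4 = 4.
Iteration 3: no further components; recursion stops.
SUM(total) = 1 + 1 + 4 + 2 = 8.

8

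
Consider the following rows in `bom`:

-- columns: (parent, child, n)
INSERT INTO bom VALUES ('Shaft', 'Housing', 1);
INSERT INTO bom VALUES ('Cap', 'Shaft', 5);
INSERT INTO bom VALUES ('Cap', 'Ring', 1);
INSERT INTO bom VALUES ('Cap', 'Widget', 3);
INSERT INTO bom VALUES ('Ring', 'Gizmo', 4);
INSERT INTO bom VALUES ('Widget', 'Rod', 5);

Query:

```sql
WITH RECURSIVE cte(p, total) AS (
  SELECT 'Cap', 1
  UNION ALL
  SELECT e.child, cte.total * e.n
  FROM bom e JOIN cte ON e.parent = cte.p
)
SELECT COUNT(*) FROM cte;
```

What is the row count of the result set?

Base: (Cap, total=1).
Iteration 1: components of {Cap} -> Ring = 1*1 = 1, Shaft = 1*5 = 5, Widget = 1*3 = 3.
Iteration 2: components of {Ring,Shaft,Widget} -> Gizmo = 1*4 = 4, Housing = 5*1 = 5, Rod = 3*5 = 15.
Iteration 3: no further components; recursion stops.
Total rows emitted: 7.

7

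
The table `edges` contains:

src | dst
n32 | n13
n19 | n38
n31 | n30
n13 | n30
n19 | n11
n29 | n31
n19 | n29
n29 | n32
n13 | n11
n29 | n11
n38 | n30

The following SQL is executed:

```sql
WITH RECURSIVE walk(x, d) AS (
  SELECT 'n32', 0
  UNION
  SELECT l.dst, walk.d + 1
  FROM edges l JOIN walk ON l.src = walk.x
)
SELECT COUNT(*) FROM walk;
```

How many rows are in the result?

Base: (n32, d=0).
Iteration 1: edges from {n32} -> (n13, d=1).
Iteration 2: edges from {n13} -> (n11, d=2), (n30, d=2).
Iteration 3: no outgoing edges from {n11,n30}; recursion stops.
Total rows emitted: 4.

4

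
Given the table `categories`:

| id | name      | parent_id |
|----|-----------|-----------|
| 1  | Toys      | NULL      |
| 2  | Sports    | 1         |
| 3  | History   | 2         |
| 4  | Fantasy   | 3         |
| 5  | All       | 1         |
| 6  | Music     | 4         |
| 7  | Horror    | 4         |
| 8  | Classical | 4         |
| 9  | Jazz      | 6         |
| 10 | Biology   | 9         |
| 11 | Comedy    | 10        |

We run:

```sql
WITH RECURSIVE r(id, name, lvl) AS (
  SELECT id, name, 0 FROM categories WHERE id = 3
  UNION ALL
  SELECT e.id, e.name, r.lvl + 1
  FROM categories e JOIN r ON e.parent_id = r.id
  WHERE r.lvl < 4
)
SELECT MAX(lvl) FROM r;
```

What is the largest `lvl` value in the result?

4

Base: id=3 (History) at lvl 0.
Iteration 1: rows with parent_id in {3} -> Fantasy (id 4, lvl 1).
Iteration 2: rows with parent_id in {4} -> Music (id 6, lvl 2), Horror (id 7, lvl 2), Classical (id 8, lvl 2).
Iteration 3: rows with parent_id in {6,7,8} -> Jazz (id 9, lvl 3).
Iteration 4: rows with parent_id in {9} -> Biology (id 10, lvl 4).
Iteration 5: lvl < 4 fails for all current rows; recursion stops.
lvl values: 0, 1, 2, 2, 2, 3, 4; the maximum is 4.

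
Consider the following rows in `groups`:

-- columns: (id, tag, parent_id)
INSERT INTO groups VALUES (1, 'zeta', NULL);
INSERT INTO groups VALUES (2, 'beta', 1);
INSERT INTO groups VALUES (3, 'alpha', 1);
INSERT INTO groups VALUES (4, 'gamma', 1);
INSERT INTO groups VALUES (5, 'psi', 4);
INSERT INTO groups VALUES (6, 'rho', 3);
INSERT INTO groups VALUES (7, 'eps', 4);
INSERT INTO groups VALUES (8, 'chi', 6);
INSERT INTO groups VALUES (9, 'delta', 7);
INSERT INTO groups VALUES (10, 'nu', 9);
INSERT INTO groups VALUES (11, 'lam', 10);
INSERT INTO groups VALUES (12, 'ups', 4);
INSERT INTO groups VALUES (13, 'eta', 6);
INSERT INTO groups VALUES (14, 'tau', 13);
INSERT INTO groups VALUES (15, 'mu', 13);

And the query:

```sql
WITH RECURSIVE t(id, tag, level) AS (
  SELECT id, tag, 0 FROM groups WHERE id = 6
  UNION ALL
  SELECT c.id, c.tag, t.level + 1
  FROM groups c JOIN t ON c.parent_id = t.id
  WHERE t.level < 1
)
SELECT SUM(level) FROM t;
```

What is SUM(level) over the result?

2

Base: id=6 (rho) at level 0.
Iteration 1: rows with parent_id in {6} -> chi (id 8, level 1), eta (id 13, level 1).
Iteration 2: level < 1 fails for all current rows; recursion stops.
SUM(level) = 0 + 1 + 1 = 2.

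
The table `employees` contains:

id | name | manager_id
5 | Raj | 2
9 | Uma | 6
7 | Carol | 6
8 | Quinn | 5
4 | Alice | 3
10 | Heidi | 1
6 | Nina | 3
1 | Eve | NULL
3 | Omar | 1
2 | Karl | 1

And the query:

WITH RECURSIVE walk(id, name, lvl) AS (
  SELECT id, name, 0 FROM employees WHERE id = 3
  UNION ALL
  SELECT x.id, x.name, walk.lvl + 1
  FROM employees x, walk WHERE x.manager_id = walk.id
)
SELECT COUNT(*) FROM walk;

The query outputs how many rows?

Base: id=3 (Omar) at lvl 0.
Iteration 1: rows with manager_id in {3} -> Alice (id 4, lvl 1), Nina (id 6, lvl 1).
Iteration 2: rows with manager_id in {4,6} -> Carol (id 7, lvl 2), Uma (id 9, lvl 2).
Iteration 3: no rows with manager_id in {7,9}; recursion stops.
Total rows emitted: 5.

5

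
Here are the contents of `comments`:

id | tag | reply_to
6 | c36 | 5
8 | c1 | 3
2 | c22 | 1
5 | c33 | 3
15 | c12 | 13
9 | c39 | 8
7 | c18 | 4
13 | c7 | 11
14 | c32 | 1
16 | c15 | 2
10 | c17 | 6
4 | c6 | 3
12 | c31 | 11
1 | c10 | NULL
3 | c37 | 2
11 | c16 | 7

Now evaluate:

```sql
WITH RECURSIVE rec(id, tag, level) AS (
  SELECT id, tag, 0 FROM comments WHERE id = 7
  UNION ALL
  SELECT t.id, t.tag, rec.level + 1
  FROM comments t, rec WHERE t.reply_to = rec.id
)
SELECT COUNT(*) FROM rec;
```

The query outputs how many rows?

Base: id=7 (c18) at level 0.
Iteration 1: rows with reply_to in {7} -> c16 (id 11, level 1).
Iteration 2: rows with reply_to in {11} -> c31 (id 12, level 2), c7 (id 13, level 2).
Iteration 3: rows with reply_to in {12,13} -> c12 (id 15, level 3).
Iteration 4: no rows with reply_to in {15}; recursion stops.
Total rows emitted: 5.

5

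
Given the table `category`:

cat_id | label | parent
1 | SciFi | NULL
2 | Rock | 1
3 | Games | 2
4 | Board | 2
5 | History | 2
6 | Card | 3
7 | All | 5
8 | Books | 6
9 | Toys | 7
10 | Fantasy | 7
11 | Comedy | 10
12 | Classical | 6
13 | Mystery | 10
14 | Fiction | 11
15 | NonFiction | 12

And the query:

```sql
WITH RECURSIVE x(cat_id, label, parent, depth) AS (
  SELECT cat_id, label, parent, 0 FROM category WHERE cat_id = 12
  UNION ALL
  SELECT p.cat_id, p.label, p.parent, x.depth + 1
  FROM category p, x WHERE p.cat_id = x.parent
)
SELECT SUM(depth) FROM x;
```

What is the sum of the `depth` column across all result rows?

10

Base: cat_id=12 (Classical), parent=6, depth 0.
Iteration 1: join on cat_id=6 -> Card (id 6, parent=3, depth 1).
Iteration 2: join on cat_id=3 -> Games (id 3, parent=2, depth 2).
Iteration 3: join on cat_id=2 -> Rock (id 2, parent=1, depth 3).
Iteration 4: join on cat_id=1 -> SciFi (id 1, parent=NULL, depth 4).
Iteration 5: parent is NULL; no match; recursion stops.
SUM(depth) = 0 + 1 + 2 + 3 + 4 = 10.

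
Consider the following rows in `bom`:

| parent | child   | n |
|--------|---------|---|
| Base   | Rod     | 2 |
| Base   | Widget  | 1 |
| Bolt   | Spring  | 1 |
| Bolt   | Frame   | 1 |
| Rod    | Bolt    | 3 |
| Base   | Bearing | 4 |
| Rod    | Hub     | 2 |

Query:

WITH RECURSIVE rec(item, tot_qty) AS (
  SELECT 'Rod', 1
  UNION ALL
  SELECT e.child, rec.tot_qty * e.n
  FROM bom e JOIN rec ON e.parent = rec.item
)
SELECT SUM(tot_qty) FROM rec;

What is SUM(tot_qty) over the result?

Base: (Rod, tot_qty=1).
Iteration 1: components of {Rod} -> Bolt = 1*3 = 3, Hub = 1*2 = 2.
Iteration 2: components of {Bolt,Hub} -> Frame = 3*1 = 3, Spring = 3*1 = 3.
Iteration 3: no further components; recursion stops.
SUM(tot_qty) = 1 + 3 + 2 + 3 + 3 = 12.

12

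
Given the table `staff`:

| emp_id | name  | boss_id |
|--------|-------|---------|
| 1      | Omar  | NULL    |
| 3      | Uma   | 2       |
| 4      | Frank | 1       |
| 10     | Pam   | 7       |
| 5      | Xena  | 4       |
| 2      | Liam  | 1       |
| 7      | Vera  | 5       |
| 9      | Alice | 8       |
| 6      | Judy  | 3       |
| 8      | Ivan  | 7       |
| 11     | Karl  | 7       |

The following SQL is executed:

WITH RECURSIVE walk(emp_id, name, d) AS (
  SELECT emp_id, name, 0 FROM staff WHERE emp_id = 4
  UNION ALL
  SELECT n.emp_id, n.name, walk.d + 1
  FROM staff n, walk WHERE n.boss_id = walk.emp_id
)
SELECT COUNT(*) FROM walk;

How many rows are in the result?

Base: emp_id=4 (Frank) at d 0.
Iteration 1: rows with boss_id in {4} -> Xena (id 5, d 1).
Iteration 2: rows with boss_id in {5} -> Vera (id 7, d 2).
Iteration 3: rows with boss_id in {7} -> Ivan (id 8, d 3), Pam (id 10, d 3), Karl (id 11, d 3).
Iteration 4: rows with boss_id in {8,10,11} -> Alice (id 9, d 4).
Iteration 5: no rows with boss_id in {9}; recursion stops.
Total rows emitted: 7.

7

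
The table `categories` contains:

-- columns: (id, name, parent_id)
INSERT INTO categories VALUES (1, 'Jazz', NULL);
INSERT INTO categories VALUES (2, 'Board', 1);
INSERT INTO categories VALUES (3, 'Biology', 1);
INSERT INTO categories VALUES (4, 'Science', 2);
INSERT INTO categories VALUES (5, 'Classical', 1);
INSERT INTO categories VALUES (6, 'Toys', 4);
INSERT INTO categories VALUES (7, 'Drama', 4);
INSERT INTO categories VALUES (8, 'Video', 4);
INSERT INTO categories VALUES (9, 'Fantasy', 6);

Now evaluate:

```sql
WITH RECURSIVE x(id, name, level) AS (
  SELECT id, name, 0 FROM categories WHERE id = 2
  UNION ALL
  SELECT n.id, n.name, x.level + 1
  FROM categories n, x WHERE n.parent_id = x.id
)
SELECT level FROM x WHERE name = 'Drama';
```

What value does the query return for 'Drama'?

Base: id=2 (Board) at level 0.
Iteration 1: rows with parent_id in {2} -> Science (id 4, level 1).
Iteration 2: rows with parent_id in {4} -> Toys (id 6, level 2), Drama (id 7, level 2), Video (id 8, level 2).
Iteration 3: rows with parent_id in {6,7,8} -> Fantasy (id 9, level 3).
Iteration 4: no rows with parent_id in {9}; recursion stops.

2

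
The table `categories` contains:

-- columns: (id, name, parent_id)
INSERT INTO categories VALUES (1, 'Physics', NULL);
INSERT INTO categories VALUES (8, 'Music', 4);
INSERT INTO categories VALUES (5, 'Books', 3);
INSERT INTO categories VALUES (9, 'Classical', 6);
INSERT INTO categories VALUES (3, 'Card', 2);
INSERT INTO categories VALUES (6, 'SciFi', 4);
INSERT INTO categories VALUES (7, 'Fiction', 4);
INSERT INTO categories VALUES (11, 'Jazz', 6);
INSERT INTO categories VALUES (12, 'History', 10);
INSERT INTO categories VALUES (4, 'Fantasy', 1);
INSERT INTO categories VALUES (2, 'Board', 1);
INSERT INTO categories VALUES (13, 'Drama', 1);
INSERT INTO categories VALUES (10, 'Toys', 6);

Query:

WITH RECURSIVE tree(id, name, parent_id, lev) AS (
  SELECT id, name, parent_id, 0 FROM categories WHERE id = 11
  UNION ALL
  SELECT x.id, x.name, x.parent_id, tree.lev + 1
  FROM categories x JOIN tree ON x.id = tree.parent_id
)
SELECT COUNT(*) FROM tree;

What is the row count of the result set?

Base: id=11 (Jazz), parent_id=6, lev 0.
Iteration 1: join on id=6 -> SciFi (id 6, parent_id=4, lev 1).
Iteration 2: join on id=4 -> Fantasy (id 4, parent_id=1, lev 2).
Iteration 3: join on id=1 -> Physics (id 1, parent_id=NULL, lev 3).
Iteration 4: parent_id is NULL; no match; recursion stops.
Total rows emitted: 4.

4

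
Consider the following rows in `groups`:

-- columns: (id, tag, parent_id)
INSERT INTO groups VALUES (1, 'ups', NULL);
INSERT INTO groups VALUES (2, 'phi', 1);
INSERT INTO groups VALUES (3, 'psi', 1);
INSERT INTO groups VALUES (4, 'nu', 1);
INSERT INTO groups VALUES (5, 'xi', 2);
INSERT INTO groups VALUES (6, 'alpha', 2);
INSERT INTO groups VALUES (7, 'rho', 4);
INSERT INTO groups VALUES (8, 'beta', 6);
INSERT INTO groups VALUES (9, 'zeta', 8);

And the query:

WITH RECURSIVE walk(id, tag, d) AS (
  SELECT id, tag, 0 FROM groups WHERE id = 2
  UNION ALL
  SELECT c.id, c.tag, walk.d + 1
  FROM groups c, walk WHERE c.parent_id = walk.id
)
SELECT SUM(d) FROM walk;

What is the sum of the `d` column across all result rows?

7

Base: id=2 (phi) at d 0.
Iteration 1: rows with parent_id in {2} -> xi (id 5, d 1), alpha (id 6, d 1).
Iteration 2: rows with parent_id in {5,6} -> beta (id 8, d 2).
Iteration 3: rows with parent_id in {8} -> zeta (id 9, d 3).
Iteration 4: no rows with parent_id in {9}; recursion stops.
SUM(d) = 0 + 1 + 1 + 2 + 3 = 7.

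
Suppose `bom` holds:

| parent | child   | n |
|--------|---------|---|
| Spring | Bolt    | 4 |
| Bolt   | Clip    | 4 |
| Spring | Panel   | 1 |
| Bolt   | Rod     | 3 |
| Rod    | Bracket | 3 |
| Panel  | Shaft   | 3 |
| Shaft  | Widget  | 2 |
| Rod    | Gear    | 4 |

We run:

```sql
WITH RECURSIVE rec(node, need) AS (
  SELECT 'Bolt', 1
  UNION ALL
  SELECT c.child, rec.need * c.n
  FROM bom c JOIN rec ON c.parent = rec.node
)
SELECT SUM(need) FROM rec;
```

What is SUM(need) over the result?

Base: (Bolt, need=1).
Iteration 1: components of {Bolt} -> Clip = 1*4 = 4, Rod = 1*3 = 3.
Iteration 2: components of {Clip,Rod} -> Bracket = 3*3 = 9, Gear = 3*4 = 12.
Iteration 3: no further components; recursion stops.
SUM(need) = 1 + 4 + 3 + 9 + 12 = 29.

29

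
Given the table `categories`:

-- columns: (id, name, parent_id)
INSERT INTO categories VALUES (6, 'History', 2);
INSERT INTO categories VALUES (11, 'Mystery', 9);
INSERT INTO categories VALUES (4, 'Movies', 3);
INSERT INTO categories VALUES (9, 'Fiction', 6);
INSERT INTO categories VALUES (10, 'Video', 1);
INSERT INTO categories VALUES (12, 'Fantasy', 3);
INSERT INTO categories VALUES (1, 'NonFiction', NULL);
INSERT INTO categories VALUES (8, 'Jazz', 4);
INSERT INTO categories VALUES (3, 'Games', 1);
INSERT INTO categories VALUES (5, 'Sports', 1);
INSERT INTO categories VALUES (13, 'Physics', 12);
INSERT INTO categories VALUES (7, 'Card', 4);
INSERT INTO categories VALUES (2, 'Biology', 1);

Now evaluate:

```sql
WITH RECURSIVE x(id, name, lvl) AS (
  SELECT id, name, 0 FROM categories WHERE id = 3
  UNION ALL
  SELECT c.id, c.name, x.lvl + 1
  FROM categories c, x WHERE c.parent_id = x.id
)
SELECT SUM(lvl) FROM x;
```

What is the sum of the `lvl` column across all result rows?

8

Base: id=3 (Games) at lvl 0.
Iteration 1: rows with parent_id in {3} -> Movies (id 4, lvl 1), Fantasy (id 12, lvl 1).
Iteration 2: rows with parent_id in {4,12} -> Card (id 7, lvl 2), Jazz (id 8, lvl 2), Physics (id 13, lvl 2).
Iteration 3: no rows with parent_id in {7,8,13}; recursion stops.
SUM(lvl) = 0 + 1 + 1 + 2 + 2 + 2 = 8.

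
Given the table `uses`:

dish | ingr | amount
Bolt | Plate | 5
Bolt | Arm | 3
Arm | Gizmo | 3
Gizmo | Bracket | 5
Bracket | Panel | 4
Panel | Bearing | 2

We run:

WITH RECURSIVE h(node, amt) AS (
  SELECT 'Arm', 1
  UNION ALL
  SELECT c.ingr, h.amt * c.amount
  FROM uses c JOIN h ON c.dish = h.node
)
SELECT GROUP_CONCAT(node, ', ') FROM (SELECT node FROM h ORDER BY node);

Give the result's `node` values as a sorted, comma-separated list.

Arm, Bearing, Bracket, Gizmo, Panel

Base: (Arm, amt=1).
Iteration 1: components of {Arm} -> Gizmo = 1*3 = 3.
Iteration 2: components of {Gizmo} -> Bracket = 3*5 = 15.
Iteration 3: components of {Bracket} -> Panel = 15*4 = 60.
Iteration 4: components of {Panel} -> Bearing = 60*2 = 120.
Iteration 5: no further components; recursion stops.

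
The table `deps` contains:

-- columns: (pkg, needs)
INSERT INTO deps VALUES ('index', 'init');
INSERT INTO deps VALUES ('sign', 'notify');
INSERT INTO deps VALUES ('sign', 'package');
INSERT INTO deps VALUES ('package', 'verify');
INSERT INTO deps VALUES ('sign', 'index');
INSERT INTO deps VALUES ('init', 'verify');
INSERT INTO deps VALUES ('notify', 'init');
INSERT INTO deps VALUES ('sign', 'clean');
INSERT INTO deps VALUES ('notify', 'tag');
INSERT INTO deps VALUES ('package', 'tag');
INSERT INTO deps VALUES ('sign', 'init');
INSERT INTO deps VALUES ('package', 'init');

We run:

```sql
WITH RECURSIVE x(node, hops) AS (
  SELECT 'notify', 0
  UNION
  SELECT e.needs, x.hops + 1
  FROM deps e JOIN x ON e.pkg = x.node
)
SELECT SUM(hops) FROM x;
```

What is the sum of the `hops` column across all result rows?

Base: (notify, hops=0).
Iteration 1: edges from {notify} -> (init, hops=1), (tag, hops=1).
Iteration 2: edges from {init,tag} -> (verify, hops=2).
Iteration 3: no outgoing edges from {verify}; recursion stops.
SUM(hops) = 0 + 1 + 1 + 2 = 4.

4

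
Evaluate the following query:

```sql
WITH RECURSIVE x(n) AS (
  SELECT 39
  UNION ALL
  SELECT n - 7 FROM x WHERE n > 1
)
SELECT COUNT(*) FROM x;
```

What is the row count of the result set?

7

Base: n=39.
Iteration 1: 39 > 1 holds -> n = 39 - 7 = 32.
Iteration 2: 32 > 1 holds -> n = 32 - 7 = 25.
Iteration 3: 25 > 1 holds -> n = 25 - 7 = 18.
Iteration 4: 18 > 1 holds -> n = 18 - 7 = 11.
Iteration 5: 11 > 1 holds -> n = 11 - 7 = 4.
Iteration 6: 4 > 1 holds -> n = 4 - 7 = -3.
Iteration 7: -3 > 1 fails; recursion stops.
Total rows emitted: 7.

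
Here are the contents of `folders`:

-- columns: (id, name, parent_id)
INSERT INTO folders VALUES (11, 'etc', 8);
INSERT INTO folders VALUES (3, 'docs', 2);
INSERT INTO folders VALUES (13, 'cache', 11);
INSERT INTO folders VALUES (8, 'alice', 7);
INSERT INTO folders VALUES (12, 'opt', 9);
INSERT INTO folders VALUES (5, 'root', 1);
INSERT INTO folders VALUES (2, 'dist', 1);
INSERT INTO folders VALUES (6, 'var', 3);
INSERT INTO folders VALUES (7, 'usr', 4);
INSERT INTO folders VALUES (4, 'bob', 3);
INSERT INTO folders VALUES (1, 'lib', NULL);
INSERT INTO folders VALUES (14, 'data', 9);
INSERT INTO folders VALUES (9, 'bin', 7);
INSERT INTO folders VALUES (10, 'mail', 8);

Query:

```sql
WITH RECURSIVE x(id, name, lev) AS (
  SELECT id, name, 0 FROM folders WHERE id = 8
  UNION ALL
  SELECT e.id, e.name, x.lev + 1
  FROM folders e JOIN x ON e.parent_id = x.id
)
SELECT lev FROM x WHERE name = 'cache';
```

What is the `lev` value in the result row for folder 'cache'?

Base: id=8 (alice) at lev 0.
Iteration 1: rows with parent_id in {8} -> mail (id 10, lev 1), etc (id 11, lev 1).
Iteration 2: rows with parent_id in {10,11} -> cache (id 13, lev 2).
Iteration 3: no rows with parent_id in {13}; recursion stops.

2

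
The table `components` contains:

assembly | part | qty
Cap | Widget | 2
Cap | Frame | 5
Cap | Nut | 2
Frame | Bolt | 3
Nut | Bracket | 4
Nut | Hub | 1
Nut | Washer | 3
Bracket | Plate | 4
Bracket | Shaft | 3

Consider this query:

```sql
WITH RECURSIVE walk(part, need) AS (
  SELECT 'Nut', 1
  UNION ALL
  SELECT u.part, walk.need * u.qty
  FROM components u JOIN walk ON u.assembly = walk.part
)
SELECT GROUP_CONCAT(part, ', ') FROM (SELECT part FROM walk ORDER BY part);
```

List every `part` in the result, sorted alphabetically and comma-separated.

Base: (Nut, need=1).
Iteration 1: components of {Nut} -> Bracket = 1*4 = 4, Hub = 1*1 = 1, Washer = 1*3 = 3.
Iteration 2: components of {Bracket,Hub,Washer} -> Plate = 4*4 = 16, Shaft = 4*3 = 12.
Iteration 3: no further components; recursion stops.

Bracket, Hub, Nut, Plate, Shaft, Washer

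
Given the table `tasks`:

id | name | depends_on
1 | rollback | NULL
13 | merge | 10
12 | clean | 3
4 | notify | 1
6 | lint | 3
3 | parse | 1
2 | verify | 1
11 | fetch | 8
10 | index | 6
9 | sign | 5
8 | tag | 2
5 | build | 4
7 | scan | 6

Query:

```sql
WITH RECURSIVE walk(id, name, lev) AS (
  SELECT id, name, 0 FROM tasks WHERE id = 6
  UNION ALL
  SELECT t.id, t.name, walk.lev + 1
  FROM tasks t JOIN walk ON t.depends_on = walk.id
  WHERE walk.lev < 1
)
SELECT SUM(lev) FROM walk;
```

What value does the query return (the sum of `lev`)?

2

Base: id=6 (lint) at lev 0.
Iteration 1: rows with depends_on in {6} -> scan (id 7, lev 1), index (id 10, lev 1).
Iteration 2: lev < 1 fails for all current rows; recursion stops.
SUM(lev) = 0 + 1 + 1 = 2.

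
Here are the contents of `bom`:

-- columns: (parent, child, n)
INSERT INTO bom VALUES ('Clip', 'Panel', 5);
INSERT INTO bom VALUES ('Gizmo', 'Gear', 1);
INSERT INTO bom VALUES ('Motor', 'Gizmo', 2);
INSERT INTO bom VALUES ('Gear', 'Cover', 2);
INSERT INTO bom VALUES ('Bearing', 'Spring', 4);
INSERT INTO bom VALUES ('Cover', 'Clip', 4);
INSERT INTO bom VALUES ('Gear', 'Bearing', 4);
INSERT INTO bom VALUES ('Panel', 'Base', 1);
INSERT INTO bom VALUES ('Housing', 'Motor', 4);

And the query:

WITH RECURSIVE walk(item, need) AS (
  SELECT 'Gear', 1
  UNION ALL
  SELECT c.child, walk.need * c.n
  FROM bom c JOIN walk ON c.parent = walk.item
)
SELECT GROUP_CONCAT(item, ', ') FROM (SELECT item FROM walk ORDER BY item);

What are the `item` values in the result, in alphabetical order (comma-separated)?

Base, Bearing, Clip, Cover, Gear, Panel, Spring

Base: (Gear, need=1).
Iteration 1: components of {Gear} -> Bearing = 1*4 = 4, Cover = 1*2 = 2.
Iteration 2: components of {Bearing,Cover} -> Clip = 2*4 = 8, Spring = 4*4 = 16.
Iteration 3: components of {Clip,Spring} -> Panel = 8*5 = 40.
Iteration 4: components of {Panel} -> Base = 40*1 = 40.
Iteration 5: no further components; recursion stops.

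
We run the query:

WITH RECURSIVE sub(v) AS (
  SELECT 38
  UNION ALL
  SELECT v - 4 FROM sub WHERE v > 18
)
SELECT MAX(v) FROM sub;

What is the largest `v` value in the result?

38

Base: v=38.
Iteration 1: 38 > 18 holds -> v = 38 - 4 = 34.
Iteration 2: 34 > 18 holds -> v = 34 - 4 = 30.
Iteration 3: 30 > 18 holds -> v = 30 - 4 = 26.
Iteration 4: 26 > 18 holds -> v = 26 - 4 = 22.
Iteration 5: 22 > 18 holds -> v = 22 - 4 = 18.
Iteration 6: 18 > 18 fails; recursion stops.
v values: 38, 34, 30, 26, 22, 18; the maximum is 38.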